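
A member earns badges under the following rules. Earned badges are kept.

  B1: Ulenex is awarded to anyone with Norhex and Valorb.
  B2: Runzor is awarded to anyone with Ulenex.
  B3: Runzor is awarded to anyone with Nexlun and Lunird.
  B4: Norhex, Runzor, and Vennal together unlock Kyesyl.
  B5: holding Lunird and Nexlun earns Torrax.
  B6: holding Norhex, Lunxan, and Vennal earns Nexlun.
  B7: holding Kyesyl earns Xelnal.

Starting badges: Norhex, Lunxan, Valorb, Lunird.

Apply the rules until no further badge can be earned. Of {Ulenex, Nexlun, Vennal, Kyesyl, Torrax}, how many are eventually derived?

With Norhex and Valorb, Ulenex is earned (B1).
Ulenex: reached.
Nexlun would need Norhex, Lunxan, and Vennal (B6), but Vennal is never earned.
No rule produces Vennal, and it is not given.
Kyesyl would need Norhex, Runzor, and Vennal (B4), but Vennal is never earned.
Torrax would need Lunird and Nexlun (B5), but Nexlun is never earned.
Reached: Ulenex — 1 of the 5.

1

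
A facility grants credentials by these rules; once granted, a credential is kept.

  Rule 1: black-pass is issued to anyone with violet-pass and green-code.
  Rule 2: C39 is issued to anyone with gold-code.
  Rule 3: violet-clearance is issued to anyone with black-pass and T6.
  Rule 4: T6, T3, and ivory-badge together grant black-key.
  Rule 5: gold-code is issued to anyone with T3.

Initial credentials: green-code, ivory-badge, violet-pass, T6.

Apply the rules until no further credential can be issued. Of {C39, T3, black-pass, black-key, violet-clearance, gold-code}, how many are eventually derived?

Holding violet-pass and green-code grants black-pass (Rule 1).
Holding black-pass and T6 grants violet-clearance (Rule 3).
C39 would need gold-code (Rule 2), but gold-code is never granted.
No rule produces T3, and it is not given.
black-pass: reached.
black-key would need T6, T3, and ivory-badge (Rule 4), but T3 is never granted.
violet-clearance: reached.
gold-code would need T3 (Rule 5), but T3 is never granted.
Reached: black-pass and violet-clearance — 2 of the 6.

2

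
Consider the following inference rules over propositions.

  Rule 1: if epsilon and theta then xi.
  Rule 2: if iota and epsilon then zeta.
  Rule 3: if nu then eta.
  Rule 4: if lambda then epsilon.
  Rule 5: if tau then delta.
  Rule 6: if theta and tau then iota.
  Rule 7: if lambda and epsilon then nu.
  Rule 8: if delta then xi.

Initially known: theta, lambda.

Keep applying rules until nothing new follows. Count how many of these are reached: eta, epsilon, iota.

2

lambda holds, so epsilon follows (Rule 4).
From lambda and epsilon, Rule 7 gives nu.
From nu, Rule 3 gives eta.
eta: reached.
epsilon: reached.
iota would need theta and tau (Rule 6), but tau is never established.
Reached: eta and epsilon — 2 of the 3.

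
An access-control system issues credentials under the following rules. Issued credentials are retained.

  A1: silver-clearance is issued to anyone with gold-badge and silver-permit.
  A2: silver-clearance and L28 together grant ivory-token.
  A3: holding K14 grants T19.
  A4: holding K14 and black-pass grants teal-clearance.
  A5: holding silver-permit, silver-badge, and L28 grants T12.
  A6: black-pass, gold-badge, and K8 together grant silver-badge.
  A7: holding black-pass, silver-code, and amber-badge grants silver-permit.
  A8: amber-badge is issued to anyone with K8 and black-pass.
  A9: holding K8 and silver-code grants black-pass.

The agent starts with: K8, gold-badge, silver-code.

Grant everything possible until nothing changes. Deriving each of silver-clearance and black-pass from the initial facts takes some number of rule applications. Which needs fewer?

black-pass: Holding K8 and silver-code grants black-pass (A9). [1 rule application]
silver-clearance: Holding K8 and silver-code grants black-pass (A9). Holding K8 and black-pass grants amber-badge (A8). Holding black-pass, silver-code, and amber-badge grants silver-permit (A7). Holding gold-badge and silver-permit grants silver-clearance (A1). [4 rule applications]
black-pass needs fewer.

black-pass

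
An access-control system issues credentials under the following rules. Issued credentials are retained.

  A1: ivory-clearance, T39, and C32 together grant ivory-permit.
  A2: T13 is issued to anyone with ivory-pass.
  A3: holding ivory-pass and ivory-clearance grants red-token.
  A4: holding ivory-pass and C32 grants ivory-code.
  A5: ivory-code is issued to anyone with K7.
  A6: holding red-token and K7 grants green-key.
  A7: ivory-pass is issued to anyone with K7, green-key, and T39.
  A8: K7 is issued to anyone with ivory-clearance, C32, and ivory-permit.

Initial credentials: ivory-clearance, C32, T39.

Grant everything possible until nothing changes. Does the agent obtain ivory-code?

Holding ivory-clearance, T39, and C32 grants ivory-permit (A1).
Holding ivory-clearance, C32, and ivory-permit grants K7 (A8).
Holding K7 grants ivory-code (A5).

Yes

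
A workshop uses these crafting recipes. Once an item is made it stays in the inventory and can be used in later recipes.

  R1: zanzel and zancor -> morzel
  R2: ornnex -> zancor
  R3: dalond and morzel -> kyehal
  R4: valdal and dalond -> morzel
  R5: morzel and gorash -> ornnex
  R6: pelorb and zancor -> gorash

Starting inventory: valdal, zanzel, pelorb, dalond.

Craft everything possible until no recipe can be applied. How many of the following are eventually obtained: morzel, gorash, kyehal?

2

Using R4, valdal and dalond make morzel.
Using R3, dalond and morzel make kyehal.
morzel: reached.
gorash would need pelorb and zancor (R6), but zancor is never obtained.
kyehal: reached.
Reached: morzel and kyehal — 2 of the 3.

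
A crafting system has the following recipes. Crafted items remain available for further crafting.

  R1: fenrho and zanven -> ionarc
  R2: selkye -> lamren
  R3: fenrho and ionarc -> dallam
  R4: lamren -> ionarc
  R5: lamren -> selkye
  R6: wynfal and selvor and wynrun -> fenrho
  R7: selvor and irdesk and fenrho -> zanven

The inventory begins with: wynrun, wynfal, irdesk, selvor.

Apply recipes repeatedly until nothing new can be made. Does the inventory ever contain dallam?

Using R6, wynfal, selvor, and wynrun make fenrho.
selvor and irdesk and fenrho -> zanven (R7).
Using R1, fenrho and zanven make ionarc.
fenrho and ionarc -> dallam (R3).

Yes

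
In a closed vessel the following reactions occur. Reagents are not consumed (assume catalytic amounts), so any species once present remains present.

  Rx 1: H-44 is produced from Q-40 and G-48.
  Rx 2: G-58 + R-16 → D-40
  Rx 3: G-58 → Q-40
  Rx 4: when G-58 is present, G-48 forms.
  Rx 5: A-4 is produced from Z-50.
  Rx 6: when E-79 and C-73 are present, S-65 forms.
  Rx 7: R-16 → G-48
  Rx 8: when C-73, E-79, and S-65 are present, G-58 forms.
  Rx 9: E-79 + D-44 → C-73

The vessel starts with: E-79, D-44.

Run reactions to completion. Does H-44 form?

Yes

E-79 and D-44 present → C-73 forms (Rx 9).
E-79 and C-73 present → S-65 forms (Rx 6).
C-73, E-79, and S-65 present → G-58 forms (Rx 8).
G-58 present → G-48 forms (Rx 4).
G-58 present → Q-40 forms (Rx 3).
Q-40 and G-48 present → H-44 forms (Rx 1).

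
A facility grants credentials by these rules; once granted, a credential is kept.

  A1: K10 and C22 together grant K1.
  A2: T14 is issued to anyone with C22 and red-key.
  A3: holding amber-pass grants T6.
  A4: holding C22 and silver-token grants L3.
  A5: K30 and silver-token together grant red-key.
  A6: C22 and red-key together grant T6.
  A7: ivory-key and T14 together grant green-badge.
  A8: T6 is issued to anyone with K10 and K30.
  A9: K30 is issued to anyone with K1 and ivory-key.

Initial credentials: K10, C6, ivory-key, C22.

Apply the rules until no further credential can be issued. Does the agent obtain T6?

Yes

Holding K10 and C22 grants K1 (A1).
Holding K1 and ivory-key grants K30 (A9).
Holding K10 and K30 grants T6 (A8).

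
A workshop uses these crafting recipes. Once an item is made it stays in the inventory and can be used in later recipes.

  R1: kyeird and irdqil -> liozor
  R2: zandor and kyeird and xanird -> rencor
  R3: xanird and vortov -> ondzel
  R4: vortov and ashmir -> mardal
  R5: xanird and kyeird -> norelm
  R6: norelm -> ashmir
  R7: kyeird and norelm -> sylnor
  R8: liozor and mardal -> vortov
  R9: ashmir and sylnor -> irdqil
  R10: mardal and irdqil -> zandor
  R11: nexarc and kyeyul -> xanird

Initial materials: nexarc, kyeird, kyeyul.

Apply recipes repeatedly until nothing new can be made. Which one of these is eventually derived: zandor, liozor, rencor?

Using R11, nexarc and kyeyul make xanird.
xanird and kyeird -> norelm (R5).
kyeird and norelm -> sylnor (R7).
Using R6, norelm makes ashmir.
ashmir and sylnor -> irdqil (R9).
Using R1, kyeird and irdqil make liozor.
zandor would need mardal and irdqil (R10), but mardal is never obtained. rencor would need zandor, kyeird, and xanird (R2), but zandor is never obtained.

liozor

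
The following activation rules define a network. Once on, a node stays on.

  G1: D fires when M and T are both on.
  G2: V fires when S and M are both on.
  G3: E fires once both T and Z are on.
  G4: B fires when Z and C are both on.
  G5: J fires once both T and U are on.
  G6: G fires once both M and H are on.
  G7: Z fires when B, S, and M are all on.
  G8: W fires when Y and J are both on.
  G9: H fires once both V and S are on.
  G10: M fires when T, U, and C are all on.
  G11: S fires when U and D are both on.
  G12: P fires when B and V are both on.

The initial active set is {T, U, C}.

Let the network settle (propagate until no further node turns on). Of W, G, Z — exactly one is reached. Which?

G

T, U, and C are on, so M fires (G10).
M and T are on, so D fires (G1).
U and D are on, so S fires (G11).
G2: S and M on → V on.
V and S are on, so H fires (G9).
G6: M and H on → G on.
W would need Y and J (G8), but Y never turns on. Z would need B, S, and M (G7), but B never turns on.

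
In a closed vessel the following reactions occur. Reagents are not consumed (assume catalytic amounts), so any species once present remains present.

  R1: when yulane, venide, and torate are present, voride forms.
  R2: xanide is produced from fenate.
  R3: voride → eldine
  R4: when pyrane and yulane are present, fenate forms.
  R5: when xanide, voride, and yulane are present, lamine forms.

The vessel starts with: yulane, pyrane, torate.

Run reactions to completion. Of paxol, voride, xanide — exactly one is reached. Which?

pyrane and yulane present → fenate forms (R4).
fenate present → xanide forms (R2).
voride would need yulane, venide, and torate (R1), but venide never forms. No rule produces paxol, and it is not given.

xanide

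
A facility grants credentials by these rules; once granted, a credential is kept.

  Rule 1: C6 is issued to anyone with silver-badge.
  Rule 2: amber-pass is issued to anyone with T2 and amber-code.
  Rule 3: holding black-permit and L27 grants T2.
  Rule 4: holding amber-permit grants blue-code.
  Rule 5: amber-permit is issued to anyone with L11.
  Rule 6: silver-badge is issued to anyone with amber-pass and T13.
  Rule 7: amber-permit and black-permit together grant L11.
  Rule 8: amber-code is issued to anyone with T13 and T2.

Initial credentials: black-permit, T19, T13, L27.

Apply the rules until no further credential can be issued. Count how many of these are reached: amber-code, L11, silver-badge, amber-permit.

Holding black-permit and L27 grants T2 (Rule 3).
Holding T13 and T2 grants amber-code (Rule 8).
Holding T2 and amber-code grants amber-pass (Rule 2).
Holding amber-pass and T13 grants silver-badge (Rule 6).
amber-code: reached.
L11 would need amber-permit and black-permit (Rule 7), but amber-permit is never granted.
silver-badge: reached.
amber-permit would need L11 (Rule 5), but L11 is never granted.
Reached: amber-code and silver-badge — 2 of the 4.

2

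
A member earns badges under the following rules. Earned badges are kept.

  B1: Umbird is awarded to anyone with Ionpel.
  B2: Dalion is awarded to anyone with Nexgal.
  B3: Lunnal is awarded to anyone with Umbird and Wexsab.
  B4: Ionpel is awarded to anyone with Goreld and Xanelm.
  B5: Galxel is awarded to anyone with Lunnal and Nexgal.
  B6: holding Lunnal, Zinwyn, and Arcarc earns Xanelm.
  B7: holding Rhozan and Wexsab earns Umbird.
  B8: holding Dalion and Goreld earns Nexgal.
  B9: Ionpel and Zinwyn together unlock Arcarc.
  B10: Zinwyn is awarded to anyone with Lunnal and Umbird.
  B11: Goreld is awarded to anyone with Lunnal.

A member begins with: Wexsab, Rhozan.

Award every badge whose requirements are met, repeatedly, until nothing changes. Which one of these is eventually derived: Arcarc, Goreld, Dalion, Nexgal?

With Rhozan and Wexsab, Umbird is earned (B7).
With Umbird and Wexsab, Lunnal is earned (B3).
With Lunnal, Goreld is earned (B11).
Dalion would need Nexgal (B2), but Nexgal is never earned. Nexgal would need Dalion and Goreld (B8), but Dalion is never earned. Arcarc would need Ionpel and Zinwyn (B9), but Ionpel is never earned.

Goreld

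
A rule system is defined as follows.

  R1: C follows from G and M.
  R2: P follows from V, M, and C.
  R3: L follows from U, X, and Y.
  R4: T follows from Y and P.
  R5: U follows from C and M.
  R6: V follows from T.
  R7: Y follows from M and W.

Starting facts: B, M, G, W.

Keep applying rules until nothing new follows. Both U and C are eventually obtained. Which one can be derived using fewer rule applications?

C: G and M hold, so C follows (R1). [1 rule application]
U: G and M hold, so C follows (R1). C and M hold, so U follows (R5). [2 rule applications]
C needs fewer.

C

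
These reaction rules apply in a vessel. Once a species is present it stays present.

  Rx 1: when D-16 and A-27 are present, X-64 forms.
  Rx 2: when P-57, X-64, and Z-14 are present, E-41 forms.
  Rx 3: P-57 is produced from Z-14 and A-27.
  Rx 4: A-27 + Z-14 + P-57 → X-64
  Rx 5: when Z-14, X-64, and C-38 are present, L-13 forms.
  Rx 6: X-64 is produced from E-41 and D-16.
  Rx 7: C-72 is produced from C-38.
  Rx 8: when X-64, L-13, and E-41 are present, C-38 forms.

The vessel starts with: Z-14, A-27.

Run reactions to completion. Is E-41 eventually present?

Yes

Z-14 and A-27 present → P-57 forms (Rx 3).
A-27, Z-14, and P-57 present → X-64 forms (Rx 4).
P-57, X-64, and Z-14 present → E-41 forms (Rx 2).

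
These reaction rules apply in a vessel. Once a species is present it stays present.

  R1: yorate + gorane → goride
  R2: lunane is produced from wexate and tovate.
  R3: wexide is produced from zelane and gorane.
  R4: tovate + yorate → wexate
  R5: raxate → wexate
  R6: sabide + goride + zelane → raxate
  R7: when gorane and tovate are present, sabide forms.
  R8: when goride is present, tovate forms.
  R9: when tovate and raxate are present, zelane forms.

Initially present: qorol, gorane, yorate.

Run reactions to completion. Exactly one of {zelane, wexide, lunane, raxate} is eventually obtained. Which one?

lunane

yorate and gorane present → goride forms (R1).
goride present → tovate forms (R8).
tovate and yorate present → wexate forms (R4).
wexate and tovate present → lunane forms (R2).
raxate would need sabide, goride, and zelane (R6), but zelane never forms. wexide would need zelane and gorane (R3), but zelane never forms. zelane would need tovate and raxate (R9), but raxate never forms.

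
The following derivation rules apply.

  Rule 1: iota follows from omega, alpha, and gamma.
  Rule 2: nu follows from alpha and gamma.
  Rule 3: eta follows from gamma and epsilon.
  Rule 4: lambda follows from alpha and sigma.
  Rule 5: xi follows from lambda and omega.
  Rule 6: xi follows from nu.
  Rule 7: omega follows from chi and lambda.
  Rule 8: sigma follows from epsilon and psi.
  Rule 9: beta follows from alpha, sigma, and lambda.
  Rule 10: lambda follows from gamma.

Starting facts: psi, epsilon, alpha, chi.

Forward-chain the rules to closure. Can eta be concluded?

eta would need gamma and epsilon (Rule 3), but gamma is never established.

No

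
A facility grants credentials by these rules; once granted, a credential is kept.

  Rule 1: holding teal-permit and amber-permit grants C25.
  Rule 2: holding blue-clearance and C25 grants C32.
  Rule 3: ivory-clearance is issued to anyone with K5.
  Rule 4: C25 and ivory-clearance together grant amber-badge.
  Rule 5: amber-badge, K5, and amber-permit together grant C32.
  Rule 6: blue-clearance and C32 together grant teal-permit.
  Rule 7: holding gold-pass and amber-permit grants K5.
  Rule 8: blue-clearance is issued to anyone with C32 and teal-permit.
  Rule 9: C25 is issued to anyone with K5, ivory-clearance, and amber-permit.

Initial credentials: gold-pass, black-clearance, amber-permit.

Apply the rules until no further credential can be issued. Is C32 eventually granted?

Holding gold-pass and amber-permit grants K5 (Rule 7).
Holding K5 grants ivory-clearance (Rule 3).
Holding K5, ivory-clearance, and amber-permit grants C25 (Rule 9).
Holding C25 and ivory-clearance grants amber-badge (Rule 4).
Holding amber-badge, K5, and amber-permit grants C32 (Rule 5).

Yes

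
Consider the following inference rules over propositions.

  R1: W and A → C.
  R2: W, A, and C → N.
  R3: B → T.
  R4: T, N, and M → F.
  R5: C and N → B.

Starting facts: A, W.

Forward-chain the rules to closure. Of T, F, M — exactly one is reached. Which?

W and A hold, so C follows (R1).
From W, A, and C, R2 gives N.
C and N hold, so B follows (R5).
B holds, so T follows (R3).
F would need T, N, and M (R4), but M is never established. No rule produces M, and it is not given.

T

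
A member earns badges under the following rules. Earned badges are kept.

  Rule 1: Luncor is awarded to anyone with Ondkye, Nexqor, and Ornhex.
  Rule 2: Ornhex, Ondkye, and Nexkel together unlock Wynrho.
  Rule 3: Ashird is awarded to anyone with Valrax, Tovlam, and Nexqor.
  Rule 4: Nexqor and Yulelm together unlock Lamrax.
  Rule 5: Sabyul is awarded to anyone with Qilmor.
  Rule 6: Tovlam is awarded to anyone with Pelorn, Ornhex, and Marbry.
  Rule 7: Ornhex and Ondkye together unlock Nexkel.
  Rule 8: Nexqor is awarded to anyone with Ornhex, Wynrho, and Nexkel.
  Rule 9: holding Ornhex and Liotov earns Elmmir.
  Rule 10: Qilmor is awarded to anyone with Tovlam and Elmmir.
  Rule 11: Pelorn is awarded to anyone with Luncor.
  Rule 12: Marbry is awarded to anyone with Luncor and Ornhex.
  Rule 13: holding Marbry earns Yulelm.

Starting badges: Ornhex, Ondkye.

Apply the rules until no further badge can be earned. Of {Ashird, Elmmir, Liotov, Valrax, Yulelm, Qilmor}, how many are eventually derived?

With Ornhex and Ondkye, Nexkel is earned (Rule 7).
With Ornhex, Ondkye, and Nexkel, Wynrho is earned (Rule 2).
With Ornhex, Wynrho, and Nexkel, Nexqor is earned (Rule 8).
With Ondkye, Nexqor, and Ornhex, Luncor is earned (Rule 1).
With Luncor and Ornhex, Marbry is earned (Rule 12).
With Marbry, Yulelm is earned (Rule 13).
Ashird would need Valrax, Tovlam, and Nexqor (Rule 3), but Valrax is never earned.
Elmmir would need Ornhex and Liotov (Rule 9), but Liotov is never earned.
No rule produces Liotov, and it is not given.
No rule produces Valrax, and it is not given.
Yulelm: reached.
Qilmor would need Tovlam and Elmmir (Rule 10), but Elmmir is never earned.
Reached: Yulelm — 1 of the 6.

1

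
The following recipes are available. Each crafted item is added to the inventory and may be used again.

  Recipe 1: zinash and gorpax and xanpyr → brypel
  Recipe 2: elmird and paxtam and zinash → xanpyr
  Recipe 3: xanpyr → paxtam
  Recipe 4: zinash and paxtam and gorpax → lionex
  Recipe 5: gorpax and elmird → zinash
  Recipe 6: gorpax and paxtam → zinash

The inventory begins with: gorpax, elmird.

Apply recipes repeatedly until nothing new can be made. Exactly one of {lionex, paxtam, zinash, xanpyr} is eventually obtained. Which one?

zinash

Using Recipe 5, gorpax and elmird make zinash.
lionex would need zinash, paxtam, and gorpax (Recipe 4), but paxtam is never obtained. paxtam would need xanpyr (Recipe 3), but xanpyr is never obtained. xanpyr would need elmird, paxtam, and zinash (Recipe 2), but paxtam is never obtained.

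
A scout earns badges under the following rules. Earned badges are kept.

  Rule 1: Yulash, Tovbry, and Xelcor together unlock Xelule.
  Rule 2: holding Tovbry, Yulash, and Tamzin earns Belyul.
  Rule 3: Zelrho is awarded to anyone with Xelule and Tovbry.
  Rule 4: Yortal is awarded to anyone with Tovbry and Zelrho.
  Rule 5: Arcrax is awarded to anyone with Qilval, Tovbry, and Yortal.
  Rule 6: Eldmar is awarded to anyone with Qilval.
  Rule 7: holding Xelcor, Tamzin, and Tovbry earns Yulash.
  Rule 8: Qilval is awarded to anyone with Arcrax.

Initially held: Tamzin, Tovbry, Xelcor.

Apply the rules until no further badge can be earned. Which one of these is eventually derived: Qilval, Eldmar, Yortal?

With Xelcor, Tamzin, and Tovbry, Yulash is earned (Rule 7).
With Yulash, Tovbry, and Xelcor, Xelule is earned (Rule 1).
With Xelule and Tovbry, Zelrho is earned (Rule 3).
With Tovbry and Zelrho, Yortal is earned (Rule 4).
Eldmar would need Qilval (Rule 6), but Qilval is never earned. Qilval would need Arcrax (Rule 8), but Arcrax is never earned.

Yortal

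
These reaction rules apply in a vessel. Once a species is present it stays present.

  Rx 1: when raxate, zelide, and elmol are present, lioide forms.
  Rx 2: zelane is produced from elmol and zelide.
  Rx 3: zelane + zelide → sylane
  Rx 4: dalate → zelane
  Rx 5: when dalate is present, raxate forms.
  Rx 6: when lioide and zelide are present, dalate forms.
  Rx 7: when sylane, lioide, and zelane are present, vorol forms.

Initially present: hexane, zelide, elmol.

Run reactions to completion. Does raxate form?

raxate would need dalate (Rx 5), but dalate never forms.

No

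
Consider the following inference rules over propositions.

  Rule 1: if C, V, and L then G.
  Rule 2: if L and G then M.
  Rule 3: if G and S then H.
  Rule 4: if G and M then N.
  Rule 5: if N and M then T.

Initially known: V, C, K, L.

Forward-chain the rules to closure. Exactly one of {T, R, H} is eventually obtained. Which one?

C, V, and L hold, so G follows (Rule 1).
L and G hold, so M follows (Rule 2).
From G and M, Rule 4 gives N.
N and M hold, so T follows (Rule 5).
No rule produces R, and it is not given. H would need G and S (Rule 3), but S is never established.

T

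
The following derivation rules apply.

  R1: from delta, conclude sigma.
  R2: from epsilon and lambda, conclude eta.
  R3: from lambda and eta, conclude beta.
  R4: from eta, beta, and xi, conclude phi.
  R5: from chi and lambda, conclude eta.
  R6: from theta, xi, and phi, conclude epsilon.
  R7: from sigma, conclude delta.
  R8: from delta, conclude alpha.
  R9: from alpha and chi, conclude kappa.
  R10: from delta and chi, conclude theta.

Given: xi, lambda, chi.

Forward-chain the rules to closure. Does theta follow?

theta would need delta and chi (R10), but delta is never established.

No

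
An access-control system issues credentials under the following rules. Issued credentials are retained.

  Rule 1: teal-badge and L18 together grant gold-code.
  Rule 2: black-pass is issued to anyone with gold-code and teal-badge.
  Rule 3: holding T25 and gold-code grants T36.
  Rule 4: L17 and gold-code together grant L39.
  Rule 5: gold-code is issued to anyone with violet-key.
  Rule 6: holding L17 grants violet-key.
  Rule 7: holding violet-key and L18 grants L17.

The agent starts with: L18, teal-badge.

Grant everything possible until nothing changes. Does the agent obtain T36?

T36 would need T25 and gold-code (Rule 3), but T25 is never granted.

No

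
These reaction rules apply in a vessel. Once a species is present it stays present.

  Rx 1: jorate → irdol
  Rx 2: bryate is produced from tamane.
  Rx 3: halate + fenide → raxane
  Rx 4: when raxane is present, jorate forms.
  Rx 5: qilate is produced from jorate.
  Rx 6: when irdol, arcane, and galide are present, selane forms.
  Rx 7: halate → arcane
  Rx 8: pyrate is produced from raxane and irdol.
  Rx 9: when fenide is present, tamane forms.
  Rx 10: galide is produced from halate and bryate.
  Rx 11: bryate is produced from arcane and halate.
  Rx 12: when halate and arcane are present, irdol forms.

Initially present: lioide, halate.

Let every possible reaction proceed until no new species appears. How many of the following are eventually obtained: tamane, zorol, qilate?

0

tamane would need fenide (Rx 9), but fenide never forms.
No rule produces zorol, and it is not given.
qilate would need jorate (Rx 5), but jorate never forms.
None of the 3 are reached.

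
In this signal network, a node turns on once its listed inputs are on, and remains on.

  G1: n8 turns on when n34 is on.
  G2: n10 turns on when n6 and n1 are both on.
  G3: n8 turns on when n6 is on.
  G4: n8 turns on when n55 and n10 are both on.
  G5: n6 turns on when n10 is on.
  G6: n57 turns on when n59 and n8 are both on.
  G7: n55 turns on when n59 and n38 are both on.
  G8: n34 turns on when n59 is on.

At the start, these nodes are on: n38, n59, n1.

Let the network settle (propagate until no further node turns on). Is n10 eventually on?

No

n10 would need n6 and n1 (G2), but n6 never turns on.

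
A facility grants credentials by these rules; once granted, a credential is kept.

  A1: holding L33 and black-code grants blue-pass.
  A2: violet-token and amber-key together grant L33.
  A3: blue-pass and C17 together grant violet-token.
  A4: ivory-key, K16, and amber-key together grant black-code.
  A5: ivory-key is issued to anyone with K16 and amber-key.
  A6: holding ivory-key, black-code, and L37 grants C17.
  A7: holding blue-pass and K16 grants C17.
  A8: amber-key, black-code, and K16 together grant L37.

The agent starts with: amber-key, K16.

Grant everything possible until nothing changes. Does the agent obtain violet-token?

violet-token would need blue-pass and C17 (A3), but blue-pass is never granted.

No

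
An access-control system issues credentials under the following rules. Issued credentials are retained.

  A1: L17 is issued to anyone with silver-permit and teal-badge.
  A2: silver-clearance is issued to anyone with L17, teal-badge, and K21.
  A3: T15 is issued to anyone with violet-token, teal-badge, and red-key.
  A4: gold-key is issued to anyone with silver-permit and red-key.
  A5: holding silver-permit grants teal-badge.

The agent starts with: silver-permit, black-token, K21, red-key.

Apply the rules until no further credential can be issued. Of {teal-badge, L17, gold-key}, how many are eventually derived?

3

Holding silver-permit grants teal-badge (A5).
Holding silver-permit and red-key grants gold-key (A4).
Holding silver-permit and teal-badge grants L17 (A1).
teal-badge: reached.
L17: reached.
gold-key: reached.
All 3 are reached.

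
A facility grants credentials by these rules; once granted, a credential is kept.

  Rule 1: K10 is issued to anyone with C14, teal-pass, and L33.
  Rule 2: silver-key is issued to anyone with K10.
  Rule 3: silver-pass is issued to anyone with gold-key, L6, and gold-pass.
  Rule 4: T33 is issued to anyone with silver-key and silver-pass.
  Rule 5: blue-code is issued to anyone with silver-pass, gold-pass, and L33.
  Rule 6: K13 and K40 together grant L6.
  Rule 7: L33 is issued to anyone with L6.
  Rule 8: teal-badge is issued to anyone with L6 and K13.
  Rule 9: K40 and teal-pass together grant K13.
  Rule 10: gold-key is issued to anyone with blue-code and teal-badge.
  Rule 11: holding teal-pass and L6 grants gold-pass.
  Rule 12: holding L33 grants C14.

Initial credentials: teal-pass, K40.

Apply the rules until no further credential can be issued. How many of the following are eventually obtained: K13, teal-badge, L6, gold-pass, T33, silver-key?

Holding K40 and teal-pass grants K13 (Rule 9).
Holding K13 and K40 grants L6 (Rule 6).
Holding L6 and K13 grants teal-badge (Rule 8).
Holding teal-pass and L6 grants gold-pass (Rule 11).
Holding L6 grants L33 (Rule 7).
Holding L33 grants C14 (Rule 12).
Holding C14, teal-pass, and L33 grants K10 (Rule 1).
Holding K10 grants silver-key (Rule 2).
K13: reached.
teal-badge: reached.
L6: reached.
gold-pass: reached.
T33 would need silver-key and silver-pass (Rule 4), but silver-pass is never granted.
silver-key: reached.
Reached: K13, teal-badge, L6, gold-pass, and silver-key — 5 of the 6.

5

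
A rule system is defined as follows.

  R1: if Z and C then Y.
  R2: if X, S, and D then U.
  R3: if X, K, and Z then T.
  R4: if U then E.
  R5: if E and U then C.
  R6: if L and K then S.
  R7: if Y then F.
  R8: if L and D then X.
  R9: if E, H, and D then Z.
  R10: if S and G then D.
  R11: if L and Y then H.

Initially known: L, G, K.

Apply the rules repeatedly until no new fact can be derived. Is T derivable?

No

T would need X, K, and Z (R3), but Z is never established.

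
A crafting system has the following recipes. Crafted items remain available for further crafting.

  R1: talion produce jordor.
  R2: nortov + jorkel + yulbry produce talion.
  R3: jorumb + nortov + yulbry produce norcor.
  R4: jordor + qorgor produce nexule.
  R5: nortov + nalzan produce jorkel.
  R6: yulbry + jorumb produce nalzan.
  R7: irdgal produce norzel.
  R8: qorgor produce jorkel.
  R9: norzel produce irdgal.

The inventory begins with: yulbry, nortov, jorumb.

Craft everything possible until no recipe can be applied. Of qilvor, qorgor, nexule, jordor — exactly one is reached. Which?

jordor

Using R6, yulbry and jorumb make nalzan.
Using R5, nortov and nalzan make jorkel.
Using R2, nortov, jorkel, and yulbry make talion.
Using R1, talion makes jordor.
No rule produces qorgor, and it is not given. No rule produces qilvor, and it is not given. nexule would need jordor and qorgor (R4), but qorgor is never obtained.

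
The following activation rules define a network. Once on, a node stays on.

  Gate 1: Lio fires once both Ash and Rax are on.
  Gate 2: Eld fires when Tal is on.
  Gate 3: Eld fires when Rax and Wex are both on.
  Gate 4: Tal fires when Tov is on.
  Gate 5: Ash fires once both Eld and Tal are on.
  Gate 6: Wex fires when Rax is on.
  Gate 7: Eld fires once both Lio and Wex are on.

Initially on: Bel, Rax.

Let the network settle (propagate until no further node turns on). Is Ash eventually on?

No

Ash would need Eld and Tal (Gate 5), but Tal never turns on.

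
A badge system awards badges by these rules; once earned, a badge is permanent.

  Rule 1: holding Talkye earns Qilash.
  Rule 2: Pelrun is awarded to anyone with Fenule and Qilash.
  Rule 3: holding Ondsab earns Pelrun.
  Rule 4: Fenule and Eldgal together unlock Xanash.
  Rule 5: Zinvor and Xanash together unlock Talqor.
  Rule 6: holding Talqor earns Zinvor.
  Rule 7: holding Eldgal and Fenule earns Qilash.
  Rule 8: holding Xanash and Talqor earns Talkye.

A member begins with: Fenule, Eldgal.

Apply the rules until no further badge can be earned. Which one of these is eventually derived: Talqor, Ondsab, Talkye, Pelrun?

With Eldgal and Fenule, Qilash is earned (Rule 7).
With Fenule and Qilash, Pelrun is earned (Rule 2).
Talkye would need Xanash and Talqor (Rule 8), but Talqor is never earned. Talqor would need Zinvor and Xanash (Rule 5), but Zinvor is never earned. No rule produces Ondsab, and it is not given.

Pelrun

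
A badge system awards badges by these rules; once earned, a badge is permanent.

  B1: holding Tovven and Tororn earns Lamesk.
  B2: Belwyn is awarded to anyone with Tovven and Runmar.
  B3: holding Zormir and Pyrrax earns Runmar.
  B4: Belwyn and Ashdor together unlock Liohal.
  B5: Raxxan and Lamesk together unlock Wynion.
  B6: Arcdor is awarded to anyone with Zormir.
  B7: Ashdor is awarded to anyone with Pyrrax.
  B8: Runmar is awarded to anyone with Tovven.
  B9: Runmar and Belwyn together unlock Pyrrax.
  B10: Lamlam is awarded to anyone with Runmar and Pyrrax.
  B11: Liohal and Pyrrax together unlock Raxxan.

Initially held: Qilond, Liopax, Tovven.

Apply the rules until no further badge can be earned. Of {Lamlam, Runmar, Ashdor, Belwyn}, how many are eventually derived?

4

With Tovven, Runmar is earned (B8).
With Tovven and Runmar, Belwyn is earned (B2).
With Runmar and Belwyn, Pyrrax is earned (B9).
With Runmar and Pyrrax, Lamlam is earned (B10).
With Pyrrax, Ashdor is earned (B7).
Lamlam: reached.
Runmar: reached.
Ashdor: reached.
Belwyn: reached.
All 4 are reached.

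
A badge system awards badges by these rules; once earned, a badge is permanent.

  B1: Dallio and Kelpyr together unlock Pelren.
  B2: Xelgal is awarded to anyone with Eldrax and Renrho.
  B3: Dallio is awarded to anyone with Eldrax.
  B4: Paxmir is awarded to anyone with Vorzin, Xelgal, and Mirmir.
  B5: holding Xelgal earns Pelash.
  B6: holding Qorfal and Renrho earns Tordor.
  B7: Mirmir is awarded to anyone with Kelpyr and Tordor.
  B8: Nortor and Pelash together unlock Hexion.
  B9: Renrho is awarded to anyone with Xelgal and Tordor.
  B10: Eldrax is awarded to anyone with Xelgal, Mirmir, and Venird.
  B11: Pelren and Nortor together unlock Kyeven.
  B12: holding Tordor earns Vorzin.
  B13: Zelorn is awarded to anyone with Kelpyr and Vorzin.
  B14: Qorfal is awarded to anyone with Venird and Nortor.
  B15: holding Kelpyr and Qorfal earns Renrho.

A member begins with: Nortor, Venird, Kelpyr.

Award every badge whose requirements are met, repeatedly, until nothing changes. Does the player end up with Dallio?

No

Dallio would need Eldrax (B3), but Eldrax is never earned.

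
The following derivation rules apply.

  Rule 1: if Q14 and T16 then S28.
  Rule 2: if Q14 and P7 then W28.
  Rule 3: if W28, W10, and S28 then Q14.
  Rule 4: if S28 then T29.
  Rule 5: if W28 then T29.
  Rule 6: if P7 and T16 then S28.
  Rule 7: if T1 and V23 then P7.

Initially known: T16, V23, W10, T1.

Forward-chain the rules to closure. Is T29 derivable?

T1 and V23 hold, so P7 follows (Rule 7).
P7 and T16 hold, so S28 follows (Rule 6).
From S28, Rule 4 gives T29.

Yes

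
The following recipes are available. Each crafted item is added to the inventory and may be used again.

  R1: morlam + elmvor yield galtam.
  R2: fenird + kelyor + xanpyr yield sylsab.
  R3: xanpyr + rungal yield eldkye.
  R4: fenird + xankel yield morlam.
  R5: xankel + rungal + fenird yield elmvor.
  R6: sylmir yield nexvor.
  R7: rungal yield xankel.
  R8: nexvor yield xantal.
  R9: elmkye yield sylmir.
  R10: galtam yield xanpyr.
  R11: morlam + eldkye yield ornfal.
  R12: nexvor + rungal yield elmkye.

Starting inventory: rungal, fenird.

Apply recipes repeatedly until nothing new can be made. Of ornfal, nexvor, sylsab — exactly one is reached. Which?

ornfal

Using R7, rungal makes xankel.
Using R5, xankel, rungal, and fenird make elmvor.
Using R4, fenird and xankel make morlam.
Using R1, morlam and elmvor make galtam.
galtam → xanpyr (R10).
xanpyr + rungal → eldkye (R3).
Using R11, morlam and eldkye make ornfal.
sylsab would need fenird, kelyor, and xanpyr (R2), but kelyor is never obtained. nexvor would need sylmir (R6), but sylmir is never obtained.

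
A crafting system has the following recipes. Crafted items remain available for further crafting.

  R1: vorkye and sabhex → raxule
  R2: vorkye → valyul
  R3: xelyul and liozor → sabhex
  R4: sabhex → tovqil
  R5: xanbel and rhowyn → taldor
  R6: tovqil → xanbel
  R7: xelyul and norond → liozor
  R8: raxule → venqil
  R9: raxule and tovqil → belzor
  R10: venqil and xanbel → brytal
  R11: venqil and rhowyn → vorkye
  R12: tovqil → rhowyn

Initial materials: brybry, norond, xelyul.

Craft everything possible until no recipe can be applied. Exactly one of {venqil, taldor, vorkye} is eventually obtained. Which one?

xelyul and norond → liozor (R7).
xelyul and liozor → sabhex (R3).
sabhex → tovqil (R4).
Using R6, tovqil makes xanbel.
Using R12, tovqil makes rhowyn.
xanbel and rhowyn → taldor (R5).
venqil would need raxule (R8), but raxule is never obtained. vorkye would need venqil and rhowyn (R11), but venqil is never obtained.

taldor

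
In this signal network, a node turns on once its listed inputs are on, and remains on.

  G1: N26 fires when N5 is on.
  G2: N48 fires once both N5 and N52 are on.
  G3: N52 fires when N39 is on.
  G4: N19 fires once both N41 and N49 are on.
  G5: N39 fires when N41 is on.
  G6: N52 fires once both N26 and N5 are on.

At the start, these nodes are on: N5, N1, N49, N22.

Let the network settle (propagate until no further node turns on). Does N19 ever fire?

No

N19 would need N41 and N49 (G4), but N41 never turns on.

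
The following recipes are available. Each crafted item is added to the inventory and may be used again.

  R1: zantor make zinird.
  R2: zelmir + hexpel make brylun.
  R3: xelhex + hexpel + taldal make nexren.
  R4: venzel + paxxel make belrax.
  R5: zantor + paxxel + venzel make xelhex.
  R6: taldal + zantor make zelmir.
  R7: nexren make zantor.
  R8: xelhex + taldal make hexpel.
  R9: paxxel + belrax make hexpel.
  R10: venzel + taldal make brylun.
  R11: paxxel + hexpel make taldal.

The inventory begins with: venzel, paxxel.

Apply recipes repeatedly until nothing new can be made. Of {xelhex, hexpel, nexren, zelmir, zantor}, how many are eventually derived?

Using R4, venzel and paxxel make belrax.
Using R9, paxxel and belrax make hexpel.
xelhex would need zantor, paxxel, and venzel (R5), but zantor is never obtained.
hexpel: reached.
nexren would need xelhex, hexpel, and taldal (R3), but xelhex is never obtained.
zelmir would need taldal and zantor (R6), but zantor is never obtained.
zantor would need nexren (R7), but nexren is never obtained.
Reached: hexpel — 1 of the 5.

1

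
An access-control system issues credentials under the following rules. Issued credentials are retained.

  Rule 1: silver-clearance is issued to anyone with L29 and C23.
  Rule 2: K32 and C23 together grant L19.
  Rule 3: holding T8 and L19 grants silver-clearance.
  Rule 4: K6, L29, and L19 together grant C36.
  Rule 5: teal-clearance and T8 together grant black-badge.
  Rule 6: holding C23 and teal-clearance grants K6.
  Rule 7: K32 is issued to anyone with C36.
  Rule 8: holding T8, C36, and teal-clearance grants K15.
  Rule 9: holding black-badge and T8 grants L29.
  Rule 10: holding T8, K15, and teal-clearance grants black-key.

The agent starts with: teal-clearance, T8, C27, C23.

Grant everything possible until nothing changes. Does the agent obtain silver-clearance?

Yes

Holding teal-clearance and T8 grants black-badge (Rule 5).
Holding black-badge and T8 grants L29 (Rule 9).
Holding L29 and C23 grants silver-clearance (Rule 1).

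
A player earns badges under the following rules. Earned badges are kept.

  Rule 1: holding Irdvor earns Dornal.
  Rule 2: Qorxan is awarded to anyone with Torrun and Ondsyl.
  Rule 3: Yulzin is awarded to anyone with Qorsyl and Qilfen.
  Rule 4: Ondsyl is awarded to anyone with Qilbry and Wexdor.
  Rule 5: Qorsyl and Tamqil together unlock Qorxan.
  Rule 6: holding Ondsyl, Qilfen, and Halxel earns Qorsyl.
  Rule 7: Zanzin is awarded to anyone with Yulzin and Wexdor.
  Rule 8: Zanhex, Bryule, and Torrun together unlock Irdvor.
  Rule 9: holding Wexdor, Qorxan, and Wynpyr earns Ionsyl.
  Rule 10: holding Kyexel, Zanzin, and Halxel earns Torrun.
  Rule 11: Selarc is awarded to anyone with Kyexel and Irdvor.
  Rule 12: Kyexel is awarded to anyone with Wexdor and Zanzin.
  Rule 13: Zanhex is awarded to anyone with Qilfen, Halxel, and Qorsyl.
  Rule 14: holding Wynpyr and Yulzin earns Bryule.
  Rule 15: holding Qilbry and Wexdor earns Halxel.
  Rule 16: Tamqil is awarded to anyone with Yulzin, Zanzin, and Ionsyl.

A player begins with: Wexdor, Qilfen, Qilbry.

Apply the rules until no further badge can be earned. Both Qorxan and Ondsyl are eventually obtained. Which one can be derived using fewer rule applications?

Ondsyl

Ondsyl: With Qilbry and Wexdor, Ondsyl is earned (Rule 4). [1 rule application]
Qorxan: With Qilbry and Wexdor, Halxel is earned (Rule 15). With Qilbry and Wexdor, Ondsyl is earned (Rule 4). With Ondsyl, Qilfen, and Halxel, Qorsyl is earned (Rule 6). With Qorsyl and Qilfen, Yulzin is earned (Rule 3). With Yulzin and Wexdor, Zanzin is earned (Rule 7). With Wexdor and Zanzin, Kyexel is earned (Rule 12). With Kyexel, Zanzin, and Halxel, Torrun is earned (Rule 10). With Torrun and Ondsyl, Qorxan is earned (Rule 2). [8 rule applications]
Ondsyl needs fewer.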